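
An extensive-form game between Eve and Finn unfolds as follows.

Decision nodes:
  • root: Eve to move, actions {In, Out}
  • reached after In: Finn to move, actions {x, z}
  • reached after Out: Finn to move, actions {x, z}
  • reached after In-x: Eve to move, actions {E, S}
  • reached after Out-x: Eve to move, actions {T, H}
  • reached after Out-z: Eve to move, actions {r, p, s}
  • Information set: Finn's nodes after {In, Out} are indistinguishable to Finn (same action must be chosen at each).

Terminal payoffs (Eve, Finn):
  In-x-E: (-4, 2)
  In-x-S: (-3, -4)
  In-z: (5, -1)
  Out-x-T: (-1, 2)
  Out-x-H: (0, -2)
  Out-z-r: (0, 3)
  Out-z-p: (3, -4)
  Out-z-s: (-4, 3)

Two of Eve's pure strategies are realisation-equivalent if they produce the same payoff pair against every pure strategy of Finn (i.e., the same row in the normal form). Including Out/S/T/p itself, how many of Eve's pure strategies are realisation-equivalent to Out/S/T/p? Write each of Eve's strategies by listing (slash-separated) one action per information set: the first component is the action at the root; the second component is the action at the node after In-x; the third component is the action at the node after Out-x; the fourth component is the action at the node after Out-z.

Row for Out/S/T/p (columns x, z): (-1,2) (3,-4).
Under Out/S/T/p, Eve's choice at the node after In-x can never be reached regardless of what Finn does, so varying those choices leaves every outcome unchanged.
Holding the reachable choices fixed and varying the unreachable one freely already gives 2 equivalent strategies.
No other strategy reproduces this row, so those 2 are the full class: Out/E/T/p, Out/S/T/p.

2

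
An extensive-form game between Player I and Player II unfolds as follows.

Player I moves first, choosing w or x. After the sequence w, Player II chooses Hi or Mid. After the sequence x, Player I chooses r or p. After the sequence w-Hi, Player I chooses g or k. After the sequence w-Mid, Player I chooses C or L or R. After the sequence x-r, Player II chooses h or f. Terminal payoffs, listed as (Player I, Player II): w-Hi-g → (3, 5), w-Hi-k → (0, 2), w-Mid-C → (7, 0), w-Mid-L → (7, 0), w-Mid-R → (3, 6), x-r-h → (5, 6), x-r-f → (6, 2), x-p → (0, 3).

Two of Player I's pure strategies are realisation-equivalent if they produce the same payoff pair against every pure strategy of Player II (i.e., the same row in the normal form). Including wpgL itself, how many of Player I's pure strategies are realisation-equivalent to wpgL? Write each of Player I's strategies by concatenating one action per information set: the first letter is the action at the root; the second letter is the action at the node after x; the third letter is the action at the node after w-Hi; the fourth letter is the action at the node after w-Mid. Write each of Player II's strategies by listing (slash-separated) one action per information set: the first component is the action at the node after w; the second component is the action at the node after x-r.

4

Row for wpgL (columns Hi/h, Hi/f, Mid/h, Mid/f): (3,5) (3,5) (7,0) (7,0).
Under wpgL, Player I's choice at the node after x can never be reached regardless of what Player II does, so varying those choices leaves every outcome unchanged.
Holding the reachable choices fixed and varying the unreachable one freely already gives 2 equivalent strategies.
Checking the remaining rows, wrgC, wpgC also happen to give the same payoffs in every column, bringing the total to 4: wrgC, wrgL, wpgC, wpgL.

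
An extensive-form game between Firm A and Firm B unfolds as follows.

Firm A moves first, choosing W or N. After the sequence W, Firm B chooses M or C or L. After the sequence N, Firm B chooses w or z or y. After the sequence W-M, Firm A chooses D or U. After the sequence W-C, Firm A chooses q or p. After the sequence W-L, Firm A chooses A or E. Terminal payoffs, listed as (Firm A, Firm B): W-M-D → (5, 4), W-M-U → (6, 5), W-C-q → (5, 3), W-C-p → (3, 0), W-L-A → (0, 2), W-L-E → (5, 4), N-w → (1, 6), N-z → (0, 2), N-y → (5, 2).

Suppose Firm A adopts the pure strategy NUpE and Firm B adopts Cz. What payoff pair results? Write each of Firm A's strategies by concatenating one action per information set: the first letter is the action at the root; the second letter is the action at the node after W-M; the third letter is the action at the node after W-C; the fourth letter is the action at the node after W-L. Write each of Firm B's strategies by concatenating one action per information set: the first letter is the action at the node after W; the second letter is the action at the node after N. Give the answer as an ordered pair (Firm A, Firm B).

(0, 2)

Trace the play path from the root:
  Firm A plays N
  Firm B plays z at [N]
→ terminal payoff (0, 2).
(Firm A's choice at the node after W-M is never reached on this path, so it doesn't affect the outcome.)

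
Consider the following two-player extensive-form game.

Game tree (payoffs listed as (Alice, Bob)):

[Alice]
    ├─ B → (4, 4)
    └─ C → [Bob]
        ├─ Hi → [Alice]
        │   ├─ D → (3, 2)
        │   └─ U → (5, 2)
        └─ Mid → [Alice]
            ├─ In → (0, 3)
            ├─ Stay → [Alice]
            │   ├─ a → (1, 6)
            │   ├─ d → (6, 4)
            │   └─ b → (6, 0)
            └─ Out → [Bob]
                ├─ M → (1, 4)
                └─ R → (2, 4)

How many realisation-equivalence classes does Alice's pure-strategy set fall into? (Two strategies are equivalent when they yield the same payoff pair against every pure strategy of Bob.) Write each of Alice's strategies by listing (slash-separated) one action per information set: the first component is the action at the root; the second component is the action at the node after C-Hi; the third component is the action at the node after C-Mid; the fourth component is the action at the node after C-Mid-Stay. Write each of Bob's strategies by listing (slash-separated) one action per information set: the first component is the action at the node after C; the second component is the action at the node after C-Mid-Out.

11

Alice has 36 pure strategies: B/D/In/a, B/D/In/d, B/D/In/b, B/D/Stay/a, B/D/Stay/d, B/D/Stay/b, B/D/Out/a, B/D/Out/d, B/D/Out/b, B/U/In/a, B/U/In/d, B/U/In/b, B/U/Stay/a, B/U/Stay/d, B/U/Stay/b, B/U/Out/a, B/U/Out/d, B/U/Out/b, C/D/In/a, C/D/In/d, C/D/In/b, C/D/Stay/a, C/D/Stay/d, C/D/Stay/b, C/D/Out/a, C/D/Out/d, C/D/Out/b, C/U/In/a, C/U/In/d, C/U/In/b, C/U/Stay/a, C/U/Stay/d, C/U/Stay/b, C/U/Out/a, C/U/Out/d, C/U/Out/b. Columns: Hi/M, Hi/R, Mid/M, Mid/R.
{B/D/In/a, B/D/In/d, B/D/In/b, B/D/Stay/a, B/D/Stay/d, B/D/Stay/b, B/D/Out/a, B/D/Out/d, B/D/Out/b, B/U/In/a, B/U/In/d, B/U/In/b, B/U/Stay/a, B/U/Stay/d, B/U/Stay/b, B/U/Out/a, B/U/Out/d, B/U/Out/b} → row (4,4) (4,4) (4,4) (4,4)
{C/D/In/a, C/D/In/d, C/D/In/b} → row (3,2) (3,2) (0,3) (0,3)
{C/D/Stay/a} → row (3,2) (3,2) (1,6) (1,6)
{C/D/Stay/d} → row (3,2) (3,2) (6,4) (6,4)
{C/D/Stay/b} → row (3,2) (3,2) (6,0) (6,0)
{C/D/Out/a, C/D/Out/d, C/D/Out/b} → row (3,2) (3,2) (1,4) (2,4)
{C/U/In/a, C/U/In/d, C/U/In/b} → row (5,2) (5,2) (0,3) (0,3)
{C/U/Stay/a} → row (5,2) (5,2) (1,6) (1,6)
{C/U/Stay/d} → row (5,2) (5,2) (6,4) (6,4)
{C/U/Stay/b} → row (5,2) (5,2) (6,0) (6,0)
{C/U/Out/a, C/U/Out/d, C/U/Out/b} → row (5,2) (5,2) (1,4) (2,4)
That's 11 distinct rows out of 36 strategies.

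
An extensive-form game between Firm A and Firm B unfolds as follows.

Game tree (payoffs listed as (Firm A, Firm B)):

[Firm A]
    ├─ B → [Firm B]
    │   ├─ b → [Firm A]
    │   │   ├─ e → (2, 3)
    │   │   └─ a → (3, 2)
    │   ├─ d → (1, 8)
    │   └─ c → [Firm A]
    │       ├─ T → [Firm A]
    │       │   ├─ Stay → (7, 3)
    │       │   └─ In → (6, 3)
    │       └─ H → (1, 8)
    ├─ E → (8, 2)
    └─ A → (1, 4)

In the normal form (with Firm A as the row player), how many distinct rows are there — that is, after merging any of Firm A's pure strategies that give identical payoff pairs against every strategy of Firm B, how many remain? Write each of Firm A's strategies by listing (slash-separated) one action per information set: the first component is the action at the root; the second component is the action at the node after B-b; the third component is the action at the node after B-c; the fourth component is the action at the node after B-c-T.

8

Firm A has 24 pure strategies: B/e/T/Stay, B/e/T/In, B/e/H/Stay, B/e/H/In, B/a/T/Stay, B/a/T/In, B/a/H/Stay, B/a/H/In, E/e/T/Stay, E/e/T/In, E/e/H/Stay, E/e/H/In, E/a/T/Stay, E/a/T/In, E/a/H/Stay, E/a/H/In, A/e/T/Stay, A/e/T/In, A/e/H/Stay, A/e/H/In, A/a/T/Stay, A/a/T/In, A/a/H/Stay, A/a/H/In. Columns: b, d, c.
{B/e/T/Stay} → row (2,3) (1,8) (7,3)
{B/e/T/In} → row (2,3) (1,8) (6,3)
{B/e/H/Stay, B/e/H/In} → row (2,3) (1,8) (1,8)
{B/a/T/Stay} → row (3,2) (1,8) (7,3)
{B/a/T/In} → row (3,2) (1,8) (6,3)
{B/a/H/Stay, B/a/H/In} → row (3,2) (1,8) (1,8)
{E/e/T/Stay, E/e/T/In, E/e/H/Stay, E/e/H/In, E/a/T/Stay, E/a/T/In, E/a/H/Stay, E/a/H/In} → row (8,2) (8,2) (8,2)
{A/e/T/Stay, A/e/T/In, A/e/H/Stay, A/e/H/In, A/a/T/Stay, A/a/T/In, A/a/H/Stay, A/a/H/In} → row (1,4) (1,4) (1,4)
That's 8 distinct rows out of 24 strategies.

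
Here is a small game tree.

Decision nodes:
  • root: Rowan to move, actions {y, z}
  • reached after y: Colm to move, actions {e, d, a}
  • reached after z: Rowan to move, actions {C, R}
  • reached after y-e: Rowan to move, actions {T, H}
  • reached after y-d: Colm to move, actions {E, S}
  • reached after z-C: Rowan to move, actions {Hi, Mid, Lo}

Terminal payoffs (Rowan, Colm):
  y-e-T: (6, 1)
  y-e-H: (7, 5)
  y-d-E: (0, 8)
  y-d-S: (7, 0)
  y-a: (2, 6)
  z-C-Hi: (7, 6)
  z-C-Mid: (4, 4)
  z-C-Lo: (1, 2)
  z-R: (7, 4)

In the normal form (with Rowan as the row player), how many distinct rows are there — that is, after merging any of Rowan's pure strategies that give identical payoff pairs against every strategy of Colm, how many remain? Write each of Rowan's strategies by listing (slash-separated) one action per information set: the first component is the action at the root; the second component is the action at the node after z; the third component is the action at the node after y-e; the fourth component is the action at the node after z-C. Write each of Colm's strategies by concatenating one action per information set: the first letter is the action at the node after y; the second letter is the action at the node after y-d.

Rowan has 24 pure strategies: y/C/T/Hi, y/C/T/Mid, y/C/T/Lo, y/C/H/Hi, y/C/H/Mid, y/C/H/Lo, y/R/T/Hi, y/R/T/Mid, y/R/T/Lo, y/R/H/Hi, y/R/H/Mid, y/R/H/Lo, z/C/T/Hi, z/C/T/Mid, z/C/T/Lo, z/C/H/Hi, z/C/H/Mid, z/C/H/Lo, z/R/T/Hi, z/R/T/Mid, z/R/T/Lo, z/R/H/Hi, z/R/H/Mid, z/R/H/Lo. Columns: eE, eS, dE, dS, aE, aS.
{y/C/T/Hi, y/C/T/Mid, y/C/T/Lo, y/R/T/Hi, y/R/T/Mid, y/R/T/Lo} → row (6,1) (6,1) (0,8) (7,0) (2,6) (2,6)
{y/C/H/Hi, y/C/H/Mid, y/C/H/Lo, y/R/H/Hi, y/R/H/Mid, y/R/H/Lo} → row (7,5) (7,5) (0,8) (7,0) (2,6) (2,6)
{z/C/T/Hi, z/C/H/Hi} → row (7,6) (7,6) (7,6) (7,6) (7,6) (7,6)
{z/C/T/Mid, z/C/H/Mid} → row (4,4) (4,4) (4,4) (4,4) (4,4) (4,4)
{z/C/T/Lo, z/C/H/Lo} → row (1,2) (1,2) (1,2) (1,2) (1,2) (1,2)
{z/R/T/Hi, z/R/T/Mid, z/R/T/Lo, z/R/H/Hi, z/R/H/Mid, z/R/H/Lo} → row (7,4) (7,4) (7,4) (7,4) (7,4) (7,4)
That's 6 distinct rows out of 24 strategies.

6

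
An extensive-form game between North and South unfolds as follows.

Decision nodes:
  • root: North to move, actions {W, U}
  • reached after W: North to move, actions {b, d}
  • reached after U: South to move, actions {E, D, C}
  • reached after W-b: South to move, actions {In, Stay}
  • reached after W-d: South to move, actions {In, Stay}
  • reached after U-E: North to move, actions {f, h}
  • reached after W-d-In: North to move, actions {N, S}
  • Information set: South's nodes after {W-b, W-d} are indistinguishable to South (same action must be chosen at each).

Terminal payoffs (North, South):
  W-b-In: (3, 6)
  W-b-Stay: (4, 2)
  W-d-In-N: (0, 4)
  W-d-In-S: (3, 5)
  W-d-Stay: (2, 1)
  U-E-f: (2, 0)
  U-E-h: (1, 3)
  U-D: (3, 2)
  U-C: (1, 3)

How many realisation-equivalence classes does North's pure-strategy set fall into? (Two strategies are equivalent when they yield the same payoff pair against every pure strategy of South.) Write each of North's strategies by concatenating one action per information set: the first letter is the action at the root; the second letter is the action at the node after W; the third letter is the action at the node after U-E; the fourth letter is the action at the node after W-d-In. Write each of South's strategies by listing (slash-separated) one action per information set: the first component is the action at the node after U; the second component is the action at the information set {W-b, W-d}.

5

North has 16 pure strategies: WbfN, WbfS, WbhN, WbhS, WdfN, WdfS, WdhN, WdhS, UbfN, UbfS, UbhN, UbhS, UdfN, UdfS, UdhN, UdhS. Columns: E/In, E/Stay, D/In, D/Stay, C/In, C/Stay.
{WbfN, WbfS, WbhN, WbhS} → row (3,6) (4,2) (3,6) (4,2) (3,6) (4,2)
{WdfN, WdhN} → row (0,4) (2,1) (0,4) (2,1) (0,4) (2,1)
{WdfS, WdhS} → row (3,5) (2,1) (3,5) (2,1) (3,5) (2,1)
{UbfN, UbfS, UdfN, UdfS} → row (2,0) (2,0) (3,2) (3,2) (1,3) (1,3)
{UbhN, UbhS, UdhN, UdhS} → row (1,3) (1,3) (3,2) (3,2) (1,3) (1,3)
That's 5 distinct rows out of 16 strategies.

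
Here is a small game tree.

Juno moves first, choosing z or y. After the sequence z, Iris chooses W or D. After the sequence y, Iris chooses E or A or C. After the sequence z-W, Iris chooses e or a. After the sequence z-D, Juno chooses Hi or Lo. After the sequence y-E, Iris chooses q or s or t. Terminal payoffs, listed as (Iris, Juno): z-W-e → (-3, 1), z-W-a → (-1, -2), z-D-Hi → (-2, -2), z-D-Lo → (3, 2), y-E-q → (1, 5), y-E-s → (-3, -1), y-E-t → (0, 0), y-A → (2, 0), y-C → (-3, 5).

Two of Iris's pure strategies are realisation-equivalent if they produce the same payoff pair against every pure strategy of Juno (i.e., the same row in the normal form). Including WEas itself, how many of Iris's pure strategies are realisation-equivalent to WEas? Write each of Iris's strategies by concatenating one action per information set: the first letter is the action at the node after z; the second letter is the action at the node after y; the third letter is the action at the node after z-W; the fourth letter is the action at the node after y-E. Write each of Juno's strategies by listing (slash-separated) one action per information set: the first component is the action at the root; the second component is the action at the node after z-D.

1

Row for WEas (columns z/Hi, z/Lo, y/Hi, y/Lo): (-1,-2) (-1,-2) (-3,-1) (-3,-1).
Every one of Iris's information sets is on the play path for some reply by Juno when Iris follows WEas.
Changing the action at any of them therefore changes at least one column, so only WEas itself gives this row.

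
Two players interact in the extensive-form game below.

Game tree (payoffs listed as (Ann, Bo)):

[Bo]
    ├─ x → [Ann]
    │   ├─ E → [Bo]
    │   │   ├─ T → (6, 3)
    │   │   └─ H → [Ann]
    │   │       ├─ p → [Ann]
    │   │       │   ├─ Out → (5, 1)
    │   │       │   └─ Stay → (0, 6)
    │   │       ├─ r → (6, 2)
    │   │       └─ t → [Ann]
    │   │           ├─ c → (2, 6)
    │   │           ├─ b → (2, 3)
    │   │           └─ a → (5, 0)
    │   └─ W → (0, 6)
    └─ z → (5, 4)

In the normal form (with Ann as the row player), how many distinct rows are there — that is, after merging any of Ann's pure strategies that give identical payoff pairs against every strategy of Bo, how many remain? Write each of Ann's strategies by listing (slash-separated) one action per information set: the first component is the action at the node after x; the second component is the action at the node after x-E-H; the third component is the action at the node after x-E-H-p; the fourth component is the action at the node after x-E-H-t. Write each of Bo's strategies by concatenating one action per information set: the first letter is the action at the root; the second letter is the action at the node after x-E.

Ann has 36 pure strategies: E/p/Out/c, E/p/Out/b, E/p/Out/a, E/p/Stay/c, E/p/Stay/b, E/p/Stay/a, E/r/Out/c, E/r/Out/b, E/r/Out/a, E/r/Stay/c, E/r/Stay/b, E/r/Stay/a, E/t/Out/c, E/t/Out/b, E/t/Out/a, E/t/Stay/c, E/t/Stay/b, E/t/Stay/a, W/p/Out/c, W/p/Out/b, W/p/Out/a, W/p/Stay/c, W/p/Stay/b, W/p/Stay/a, W/r/Out/c, W/r/Out/b, W/r/Out/a, W/r/Stay/c, W/r/Stay/b, W/r/Stay/a, W/t/Out/c, W/t/Out/b, W/t/Out/a, W/t/Stay/c, W/t/Stay/b, W/t/Stay/a. Columns: xT, xH, zT, zH.
{E/p/Out/c, E/p/Out/b, E/p/Out/a} → row (6,3) (5,1) (5,4) (5,4)
{E/p/Stay/c, E/p/Stay/b, E/p/Stay/a} → row (6,3) (0,6) (5,4) (5,4)
{E/r/Out/c, E/r/Out/b, E/r/Out/a, E/r/Stay/c, E/r/Stay/b, E/r/Stay/a} → row (6,3) (6,2) (5,4) (5,4)
{E/t/Out/c, E/t/Stay/c} → row (6,3) (2,6) (5,4) (5,4)
{E/t/Out/b, E/t/Stay/b} → row (6,3) (2,3) (5,4) (5,4)
{E/t/Out/a, E/t/Stay/a} → row (6,3) (5,0) (5,4) (5,4)
{W/p/Out/c, W/p/Out/b, W/p/Out/a, W/p/Stay/c, W/p/Stay/b, W/p/Stay/a, W/r/Out/c, W/r/Out/b, W/r/Out/a, W/r/Stay/c, W/r/Stay/b, W/r/Stay/a, W/t/Out/c, W/t/Out/b, W/t/Out/a, W/t/Stay/c, W/t/Stay/b, W/t/Stay/a} → row (0,6) (0,6) (5,4) (5,4)
That's 7 distinct rows out of 36 strategies.

7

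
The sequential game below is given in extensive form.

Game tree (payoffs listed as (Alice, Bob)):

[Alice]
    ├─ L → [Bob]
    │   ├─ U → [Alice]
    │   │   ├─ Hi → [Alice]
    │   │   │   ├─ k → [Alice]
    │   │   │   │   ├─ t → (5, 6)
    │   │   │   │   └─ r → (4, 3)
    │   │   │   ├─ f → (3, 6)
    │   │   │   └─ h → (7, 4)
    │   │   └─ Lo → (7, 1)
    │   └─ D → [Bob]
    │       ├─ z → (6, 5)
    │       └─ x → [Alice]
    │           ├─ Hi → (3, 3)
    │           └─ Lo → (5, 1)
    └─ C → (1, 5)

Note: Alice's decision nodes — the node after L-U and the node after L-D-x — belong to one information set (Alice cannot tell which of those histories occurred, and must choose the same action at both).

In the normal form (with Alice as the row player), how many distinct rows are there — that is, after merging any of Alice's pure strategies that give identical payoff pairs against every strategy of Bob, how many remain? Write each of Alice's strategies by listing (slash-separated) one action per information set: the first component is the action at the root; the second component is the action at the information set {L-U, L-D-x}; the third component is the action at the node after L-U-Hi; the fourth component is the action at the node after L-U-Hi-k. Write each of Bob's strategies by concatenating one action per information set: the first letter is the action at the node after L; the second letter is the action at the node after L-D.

Alice has 24 pure strategies: L/Hi/k/t, L/Hi/k/r, L/Hi/f/t, L/Hi/f/r, L/Hi/h/t, L/Hi/h/r, L/Lo/k/t, L/Lo/k/r, L/Lo/f/t, L/Lo/f/r, L/Lo/h/t, L/Lo/h/r, C/Hi/k/t, C/Hi/k/r, C/Hi/f/t, C/Hi/f/r, C/Hi/h/t, C/Hi/h/r, C/Lo/k/t, C/Lo/k/r, C/Lo/f/t, C/Lo/f/r, C/Lo/h/t, C/Lo/h/r. Columns: Uz, Ux, Dz, Dx.
{L/Hi/k/t} → row (5,6) (5,6) (6,5) (3,3)
{L/Hi/k/r} → row (4,3) (4,3) (6,5) (3,3)
{L/Hi/f/t, L/Hi/f/r} → row (3,6) (3,6) (6,5) (3,3)
{L/Hi/h/t, L/Hi/h/r} → row (7,4) (7,4) (6,5) (3,3)
{L/Lo/k/t, L/Lo/k/r, L/Lo/f/t, L/Lo/f/r, L/Lo/h/t, L/Lo/h/r} → row (7,1) (7,1) (6,5) (5,1)
{C/Hi/k/t, C/Hi/k/r, C/Hi/f/t, C/Hi/f/r, C/Hi/h/t, C/Hi/h/r, C/Lo/k/t, C/Lo/k/r, C/Lo/f/t, C/Lo/f/r, C/Lo/h/t, C/Lo/h/r} → row (1,5) (1,5) (1,5) (1,5)
That's 6 distinct rows out of 24 strategies.

6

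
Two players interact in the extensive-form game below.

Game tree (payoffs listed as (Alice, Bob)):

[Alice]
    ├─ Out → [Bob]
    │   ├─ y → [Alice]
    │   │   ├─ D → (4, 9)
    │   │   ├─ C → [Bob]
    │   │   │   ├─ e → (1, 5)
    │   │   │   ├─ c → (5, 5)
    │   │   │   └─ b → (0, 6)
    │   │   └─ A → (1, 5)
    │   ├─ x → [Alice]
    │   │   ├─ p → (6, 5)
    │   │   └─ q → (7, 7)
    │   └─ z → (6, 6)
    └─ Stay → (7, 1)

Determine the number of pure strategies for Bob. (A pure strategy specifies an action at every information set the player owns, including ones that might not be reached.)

9

Bob owns the node after Out with actions {y, x, z} — three choices.
Bob owns the node after Out-y-C with actions {e, c, b} — three choices.
A pure strategy fixes one action at each information set independently, so the count is the product 3 × 3 = 9.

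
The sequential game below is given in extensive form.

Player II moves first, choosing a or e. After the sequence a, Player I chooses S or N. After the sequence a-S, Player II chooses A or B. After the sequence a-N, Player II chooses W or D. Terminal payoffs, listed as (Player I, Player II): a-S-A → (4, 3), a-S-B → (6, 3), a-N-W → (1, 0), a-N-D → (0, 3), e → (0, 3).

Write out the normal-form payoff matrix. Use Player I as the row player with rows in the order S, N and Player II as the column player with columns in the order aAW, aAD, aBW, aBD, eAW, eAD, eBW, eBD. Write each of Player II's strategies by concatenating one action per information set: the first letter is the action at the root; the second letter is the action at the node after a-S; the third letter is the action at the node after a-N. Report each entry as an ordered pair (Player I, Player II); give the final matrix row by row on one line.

Row S: aAW→(4,3), aAD→(4,3), aBW→(6,3), aBD→(6,3), eAW→(0,3), eAD→(0,3), eBW→(0,3), eBD→(0,3)
Row N: aAW→(1,0), aAD→(0,3), aBW→(1,0), aBD→(0,3), eAW→(0,3), eAD→(0,3), eBW→(0,3), eBD→(0,3)

S: (4,3) (4,3) (6,3) (6,3) (0,3) (0,3) (0,3) (0,3) | N: (1,0) (0,3) (1,0) (0,3) (0,3) (0,3) (0,3) (0,3)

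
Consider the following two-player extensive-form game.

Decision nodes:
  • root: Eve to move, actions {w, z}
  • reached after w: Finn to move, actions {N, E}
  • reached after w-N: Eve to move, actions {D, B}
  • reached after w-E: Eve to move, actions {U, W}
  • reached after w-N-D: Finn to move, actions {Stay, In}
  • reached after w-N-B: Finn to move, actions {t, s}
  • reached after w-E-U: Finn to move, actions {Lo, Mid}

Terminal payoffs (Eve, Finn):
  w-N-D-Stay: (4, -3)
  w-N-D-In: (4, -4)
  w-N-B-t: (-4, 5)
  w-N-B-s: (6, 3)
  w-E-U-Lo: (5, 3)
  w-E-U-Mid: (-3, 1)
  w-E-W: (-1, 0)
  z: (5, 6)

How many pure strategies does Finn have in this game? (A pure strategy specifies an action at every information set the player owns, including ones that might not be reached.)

Finn owns the node after w with actions {N, E} — two choices.
Finn owns the node after w-N-D with actions {Stay, In} — two choices.
Finn owns the node after w-N-B with actions {t, s} — two choices.
Finn owns the node after w-E-U with actions {Lo, Mid} — two choices.
A pure strategy fixes one action at each information set independently, so the count is the product 2 × 2 × 2 × 2 = 16.
(For reference, Eve has 8 pure strategies, giving a 16×8 normal-form matrix.)

16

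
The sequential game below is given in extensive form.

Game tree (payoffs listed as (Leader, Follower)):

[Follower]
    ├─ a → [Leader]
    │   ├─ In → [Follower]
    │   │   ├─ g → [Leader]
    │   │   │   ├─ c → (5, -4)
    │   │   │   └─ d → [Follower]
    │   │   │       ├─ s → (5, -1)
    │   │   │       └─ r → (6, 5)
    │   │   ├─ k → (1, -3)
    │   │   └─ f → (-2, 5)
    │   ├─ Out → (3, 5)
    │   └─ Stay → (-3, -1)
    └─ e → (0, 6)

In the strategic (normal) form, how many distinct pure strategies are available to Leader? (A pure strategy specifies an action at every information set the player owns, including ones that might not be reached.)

6

Leader owns the node after a with actions {In, Out, Stay} — three choices.
Leader owns the node after a-In-g with actions {c, d} — two choices.
A pure strategy fixes one action at each information set independently, so the count is the product 3 × 2 = 6.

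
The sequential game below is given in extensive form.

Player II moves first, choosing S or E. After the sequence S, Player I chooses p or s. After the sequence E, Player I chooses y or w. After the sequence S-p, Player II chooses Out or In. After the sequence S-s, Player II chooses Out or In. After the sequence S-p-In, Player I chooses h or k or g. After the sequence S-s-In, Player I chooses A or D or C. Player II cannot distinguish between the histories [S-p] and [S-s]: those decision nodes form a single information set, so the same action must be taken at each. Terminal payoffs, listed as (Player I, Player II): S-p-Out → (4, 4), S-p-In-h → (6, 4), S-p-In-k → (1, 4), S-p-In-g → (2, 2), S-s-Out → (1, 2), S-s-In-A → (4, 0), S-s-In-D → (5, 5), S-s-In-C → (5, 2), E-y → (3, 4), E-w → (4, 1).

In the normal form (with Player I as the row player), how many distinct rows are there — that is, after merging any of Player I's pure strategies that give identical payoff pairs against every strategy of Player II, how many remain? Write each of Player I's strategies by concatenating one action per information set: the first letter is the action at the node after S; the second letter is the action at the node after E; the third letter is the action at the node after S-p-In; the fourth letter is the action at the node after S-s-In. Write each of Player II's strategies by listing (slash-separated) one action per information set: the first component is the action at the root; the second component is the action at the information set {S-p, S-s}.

12

Player I has 36 pure strategies: pyhA, pyhD, pyhC, pykA, pykD, pykC, pygA, pygD, pygC, pwhA, pwhD, pwhC, pwkA, pwkD, pwkC, pwgA, pwgD, pwgC, syhA, syhD, syhC, sykA, sykD, sykC, sygA, sygD, sygC, swhA, swhD, swhC, swkA, swkD, swkC, swgA, swgD, swgC. Columns: S/Out, S/In, E/Out, E/In.
{pyhA, pyhD, pyhC} → row (4,4) (6,4) (3,4) (3,4)
{pykA, pykD, pykC} → row (4,4) (1,4) (3,4) (3,4)
{pygA, pygD, pygC} → row (4,4) (2,2) (3,4) (3,4)
{pwhA, pwhD, pwhC} → row (4,4) (6,4) (4,1) (4,1)
{pwkA, pwkD, pwkC} → row (4,4) (1,4) (4,1) (4,1)
{pwgA, pwgD, pwgC} → row (4,4) (2,2) (4,1) (4,1)
{syhA, sykA, sygA} → row (1,2) (4,0) (3,4) (3,4)
{syhD, sykD, sygD} → row (1,2) (5,5) (3,4) (3,4)
{syhC, sykC, sygC} → row (1,2) (5,2) (3,4) (3,4)
{swhA, swkA, swgA} → row (1,2) (4,0) (4,1) (4,1)
{swhD, swkD, swgD} → row (1,2) (5,5) (4,1) (4,1)
{swhC, swkC, swgC} → row (1,2) (5,2) (4,1) (4,1)
That's 12 distinct rows out of 36 strategies.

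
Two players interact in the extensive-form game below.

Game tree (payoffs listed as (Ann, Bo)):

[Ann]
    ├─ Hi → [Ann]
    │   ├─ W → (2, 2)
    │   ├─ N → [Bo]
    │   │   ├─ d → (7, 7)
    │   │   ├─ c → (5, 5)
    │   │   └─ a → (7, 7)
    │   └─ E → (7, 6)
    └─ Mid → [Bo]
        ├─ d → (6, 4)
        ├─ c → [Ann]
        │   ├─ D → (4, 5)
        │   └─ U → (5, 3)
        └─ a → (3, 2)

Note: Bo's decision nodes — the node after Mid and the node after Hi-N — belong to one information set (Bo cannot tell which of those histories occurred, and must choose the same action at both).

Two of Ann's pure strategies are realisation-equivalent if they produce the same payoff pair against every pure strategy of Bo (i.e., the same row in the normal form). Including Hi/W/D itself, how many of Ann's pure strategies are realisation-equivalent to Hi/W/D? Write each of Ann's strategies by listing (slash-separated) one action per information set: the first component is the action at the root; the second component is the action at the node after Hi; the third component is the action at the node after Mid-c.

Row for Hi/W/D (columns d, c, a): (2,2) (2,2) (2,2).
Under Hi/W/D, Ann's choice at the node after Mid-c can never be reached regardless of what Bo does, so varying those choices leaves every outcome unchanged.
Holding the reachable choices fixed and varying the unreachable one freely already gives 2 equivalent strategies.
No other strategy reproduces this row, so those 2 are the full class: Hi/W/D, Hi/W/U.

2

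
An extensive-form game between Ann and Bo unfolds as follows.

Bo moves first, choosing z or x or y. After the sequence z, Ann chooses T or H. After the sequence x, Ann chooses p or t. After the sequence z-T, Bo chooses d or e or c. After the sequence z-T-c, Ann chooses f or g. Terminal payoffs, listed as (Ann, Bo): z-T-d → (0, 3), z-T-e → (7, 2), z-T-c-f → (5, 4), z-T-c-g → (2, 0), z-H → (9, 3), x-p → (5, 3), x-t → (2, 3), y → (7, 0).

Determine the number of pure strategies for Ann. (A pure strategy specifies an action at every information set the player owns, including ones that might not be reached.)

Ann owns the node after z with actions {T, H} — two choices.
Ann owns the node after x with actions {p, t} — two choices.
Ann owns the node after z-T-c with actions {f, g} — two choices.
A pure strategy fixes one action at each information set independently, so the count is the product 2 × 2 × 2 = 8.

8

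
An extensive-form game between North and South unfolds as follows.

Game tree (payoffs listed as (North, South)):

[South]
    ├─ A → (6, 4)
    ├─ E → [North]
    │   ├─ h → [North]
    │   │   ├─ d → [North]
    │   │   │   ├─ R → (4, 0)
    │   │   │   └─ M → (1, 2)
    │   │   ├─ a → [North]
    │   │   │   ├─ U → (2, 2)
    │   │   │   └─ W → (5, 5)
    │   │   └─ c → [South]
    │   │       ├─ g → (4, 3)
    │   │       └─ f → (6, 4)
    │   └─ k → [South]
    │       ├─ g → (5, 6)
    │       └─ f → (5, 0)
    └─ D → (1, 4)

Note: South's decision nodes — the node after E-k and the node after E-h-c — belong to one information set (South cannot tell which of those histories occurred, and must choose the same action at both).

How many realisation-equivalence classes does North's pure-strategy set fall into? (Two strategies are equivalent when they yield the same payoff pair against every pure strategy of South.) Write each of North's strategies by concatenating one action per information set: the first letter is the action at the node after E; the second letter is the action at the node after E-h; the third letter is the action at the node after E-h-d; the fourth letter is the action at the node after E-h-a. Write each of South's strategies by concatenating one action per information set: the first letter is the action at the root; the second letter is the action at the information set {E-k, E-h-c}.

North has 24 pure strategies: hdRU, hdRW, hdMU, hdMW, haRU, haRW, haMU, haMW, hcRU, hcRW, hcMU, hcMW, kdRU, kdRW, kdMU, kdMW, kaRU, kaRW, kaMU, kaMW, kcRU, kcRW, kcMU, kcMW. Columns: Ag, Af, Eg, Ef, Dg, Df.
{hdRU, hdRW} → row (6,4) (6,4) (4,0) (4,0) (1,4) (1,4)
{hdMU, hdMW} → row (6,4) (6,4) (1,2) (1,2) (1,4) (1,4)
{haRU, haMU} → row (6,4) (6,4) (2,2) (2,2) (1,4) (1,4)
{haRW, haMW} → row (6,4) (6,4) (5,5) (5,5) (1,4) (1,4)
{hcRU, hcRW, hcMU, hcMW} → row (6,4) (6,4) (4,3) (6,4) (1,4) (1,4)
{kdRU, kdRW, kdMU, kdMW, kaRU, kaRW, kaMU, kaMW, kcRU, kcRW, kcMU, kcMW} → row (6,4) (6,4) (5,6) (5,0) (1,4) (1,4)
That's 6 distinct rows out of 24 strategies.

6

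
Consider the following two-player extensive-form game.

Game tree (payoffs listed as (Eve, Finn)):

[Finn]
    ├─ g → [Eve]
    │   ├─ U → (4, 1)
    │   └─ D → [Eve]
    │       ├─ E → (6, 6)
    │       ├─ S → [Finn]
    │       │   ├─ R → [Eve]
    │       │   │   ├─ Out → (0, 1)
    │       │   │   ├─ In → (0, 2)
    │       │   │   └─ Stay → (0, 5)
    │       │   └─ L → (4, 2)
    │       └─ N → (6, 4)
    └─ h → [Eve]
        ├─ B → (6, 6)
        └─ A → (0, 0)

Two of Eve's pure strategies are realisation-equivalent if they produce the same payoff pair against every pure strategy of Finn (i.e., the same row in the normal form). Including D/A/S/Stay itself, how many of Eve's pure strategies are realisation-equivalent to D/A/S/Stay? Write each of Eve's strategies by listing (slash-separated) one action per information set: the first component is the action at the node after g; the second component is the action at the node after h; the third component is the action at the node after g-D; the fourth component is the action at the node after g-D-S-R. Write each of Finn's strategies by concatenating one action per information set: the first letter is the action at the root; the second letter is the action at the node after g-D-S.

1

Row for D/A/S/Stay (columns gR, gL, hR, hL): (0,5) (4,2) (0,0) (0,0).
Every one of Eve's information sets is on the play path for some reply by Finn when Eve follows D/A/S/Stay.
Changing the action at any of them therefore changes at least one column, so only D/A/S/Stay itself gives this row.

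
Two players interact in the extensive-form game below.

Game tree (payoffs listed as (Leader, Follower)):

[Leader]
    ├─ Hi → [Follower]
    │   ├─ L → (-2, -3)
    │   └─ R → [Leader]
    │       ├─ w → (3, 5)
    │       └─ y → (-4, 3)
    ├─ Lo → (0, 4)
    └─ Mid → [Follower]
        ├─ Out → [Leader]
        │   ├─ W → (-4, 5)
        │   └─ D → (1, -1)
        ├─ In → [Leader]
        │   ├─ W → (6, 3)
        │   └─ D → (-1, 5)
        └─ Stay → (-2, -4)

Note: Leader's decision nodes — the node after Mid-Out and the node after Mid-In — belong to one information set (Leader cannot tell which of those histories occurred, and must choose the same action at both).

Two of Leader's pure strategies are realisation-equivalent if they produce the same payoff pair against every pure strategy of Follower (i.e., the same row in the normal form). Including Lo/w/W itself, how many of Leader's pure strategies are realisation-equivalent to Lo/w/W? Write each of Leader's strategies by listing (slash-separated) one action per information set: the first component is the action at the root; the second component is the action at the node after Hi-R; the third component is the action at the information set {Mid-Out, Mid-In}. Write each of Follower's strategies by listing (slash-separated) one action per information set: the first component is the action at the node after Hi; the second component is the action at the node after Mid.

4

Row for Lo/w/W (columns L/Out, L/In, L/Stay, R/Out, R/In, R/Stay): (0,4) (0,4) (0,4) (0,4) (0,4) (0,4).
Under Lo/w/W, Leader's choice at the node after Hi-R and at the information set {Mid-Out, Mid-In} can never be reached regardless of what Follower does, so varying those choices leaves every outcome unchanged.
Holding the reachable choices fixed and varying the unreachable ones freely already gives 2 × 2 = 4 equivalent strategies.
No other strategy reproduces this row, so those 4 are the full class: Lo/w/W, Lo/w/D, Lo/y/W, Lo/y/D.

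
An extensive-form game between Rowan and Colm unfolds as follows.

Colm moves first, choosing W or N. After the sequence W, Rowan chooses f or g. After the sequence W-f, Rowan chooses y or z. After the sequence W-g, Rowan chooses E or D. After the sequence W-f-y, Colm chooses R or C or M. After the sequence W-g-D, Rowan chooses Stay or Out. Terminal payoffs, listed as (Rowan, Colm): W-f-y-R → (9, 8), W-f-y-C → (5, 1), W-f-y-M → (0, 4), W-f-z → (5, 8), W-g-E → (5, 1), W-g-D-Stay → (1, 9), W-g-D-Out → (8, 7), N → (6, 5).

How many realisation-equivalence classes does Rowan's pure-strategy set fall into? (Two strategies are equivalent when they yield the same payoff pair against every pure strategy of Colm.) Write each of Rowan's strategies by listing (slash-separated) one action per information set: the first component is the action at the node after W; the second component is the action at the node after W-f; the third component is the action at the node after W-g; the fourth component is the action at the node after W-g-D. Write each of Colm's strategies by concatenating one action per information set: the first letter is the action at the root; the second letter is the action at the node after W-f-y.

5

Rowan has 16 pure strategies: f/y/E/Stay, f/y/E/Out, f/y/D/Stay, f/y/D/Out, f/z/E/Stay, f/z/E/Out, f/z/D/Stay, f/z/D/Out, g/y/E/Stay, g/y/E/Out, g/y/D/Stay, g/y/D/Out, g/z/E/Stay, g/z/E/Out, g/z/D/Stay, g/z/D/Out. Columns: WR, WC, WM, NR, NC, NM.
{f/y/E/Stay, f/y/E/Out, f/y/D/Stay, f/y/D/Out} → row (9,8) (5,1) (0,4) (6,5) (6,5) (6,5)
{f/z/E/Stay, f/z/E/Out, f/z/D/Stay, f/z/D/Out} → row (5,8) (5,8) (5,8) (6,5) (6,5) (6,5)
{g/y/E/Stay, g/y/E/Out, g/z/E/Stay, g/z/E/Out} → row (5,1) (5,1) (5,1) (6,5) (6,5) (6,5)
{g/y/D/Stay, g/z/D/Stay} → row (1,9) (1,9) (1,9) (6,5) (6,5) (6,5)
{g/y/D/Out, g/z/D/Out} → row (8,7) (8,7) (8,7) (6,5) (6,5) (6,5)
That's 5 distinct rows out of 16 strategies.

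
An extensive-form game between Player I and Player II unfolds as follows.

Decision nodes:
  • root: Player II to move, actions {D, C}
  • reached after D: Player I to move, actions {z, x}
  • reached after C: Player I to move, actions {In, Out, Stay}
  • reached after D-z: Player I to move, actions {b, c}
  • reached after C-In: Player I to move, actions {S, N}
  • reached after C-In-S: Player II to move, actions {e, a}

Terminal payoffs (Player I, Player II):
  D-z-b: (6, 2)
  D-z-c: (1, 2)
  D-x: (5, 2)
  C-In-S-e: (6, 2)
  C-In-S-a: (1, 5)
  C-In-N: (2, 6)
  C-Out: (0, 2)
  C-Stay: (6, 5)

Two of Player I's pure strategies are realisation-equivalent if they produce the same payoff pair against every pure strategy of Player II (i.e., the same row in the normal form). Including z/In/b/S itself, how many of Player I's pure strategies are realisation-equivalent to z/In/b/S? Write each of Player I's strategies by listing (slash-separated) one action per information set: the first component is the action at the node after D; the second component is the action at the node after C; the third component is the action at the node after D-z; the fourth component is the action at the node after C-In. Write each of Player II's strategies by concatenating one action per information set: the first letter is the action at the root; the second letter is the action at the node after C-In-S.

Row for z/In/b/S (columns De, Da, Ce, Ca): (6,2) (6,2) (6,2) (1,5).
Every one of Player I's information sets is on the play path for some reply by Player II when Player I follows z/In/b/S.
Changing the action at any of them therefore changes at least one column, so only z/In/b/S itself gives this row.

1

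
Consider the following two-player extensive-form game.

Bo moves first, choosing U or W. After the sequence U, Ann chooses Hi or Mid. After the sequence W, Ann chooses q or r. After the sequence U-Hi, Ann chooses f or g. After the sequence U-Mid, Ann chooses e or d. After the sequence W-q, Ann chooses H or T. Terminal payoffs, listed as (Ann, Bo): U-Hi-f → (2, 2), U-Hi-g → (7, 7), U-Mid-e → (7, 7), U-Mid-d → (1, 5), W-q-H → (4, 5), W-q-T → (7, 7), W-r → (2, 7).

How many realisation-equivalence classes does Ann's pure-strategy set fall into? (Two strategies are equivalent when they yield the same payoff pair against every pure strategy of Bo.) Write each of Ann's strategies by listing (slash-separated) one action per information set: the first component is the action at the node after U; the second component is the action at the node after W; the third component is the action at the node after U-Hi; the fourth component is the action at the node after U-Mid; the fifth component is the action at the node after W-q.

9

Ann has 32 pure strategies: Hi/q/f/e/H, Hi/q/f/e/T, Hi/q/f/d/H, Hi/q/f/d/T, Hi/q/g/e/H, Hi/q/g/e/T, Hi/q/g/d/H, Hi/q/g/d/T, Hi/r/f/e/H, Hi/r/f/e/T, Hi/r/f/d/H, Hi/r/f/d/T, Hi/r/g/e/H, Hi/r/g/e/T, Hi/r/g/d/H, Hi/r/g/d/T, Mid/q/f/e/H, Mid/q/f/e/T, Mid/q/f/d/H, Mid/q/f/d/T, Mid/q/g/e/H, Mid/q/g/e/T, Mid/q/g/d/H, Mid/q/g/d/T, Mid/r/f/e/H, Mid/r/f/e/T, Mid/r/f/d/H, Mid/r/f/d/T, Mid/r/g/e/H, Mid/r/g/e/T, Mid/r/g/d/H, Mid/r/g/d/T. Columns: U, W.
{Hi/q/f/e/H, Hi/q/f/d/H} → row (2,2) (4,5)
{Hi/q/f/e/T, Hi/q/f/d/T} → row (2,2) (7,7)
{Hi/q/g/e/H, Hi/q/g/d/H, Mid/q/f/e/H, Mid/q/g/e/H} → row (7,7) (4,5)
{Hi/q/g/e/T, Hi/q/g/d/T, Mid/q/f/e/T, Mid/q/g/e/T} → row (7,7) (7,7)
{Hi/r/f/e/H, Hi/r/f/e/T, Hi/r/f/d/H, Hi/r/f/d/T} → row (2,2) (2,7)
{Hi/r/g/e/H, Hi/r/g/e/T, Hi/r/g/d/H, Hi/r/g/d/T, Mid/r/f/e/H, Mid/r/f/e/T, Mid/r/g/e/H, Mid/r/g/e/T} → row (7,7) (2,7)
{Mid/q/f/d/H, Mid/q/g/d/H} → row (1,5) (4,5)
{Mid/q/f/d/T, Mid/q/g/d/T} → row (1,5) (7,7)
{Mid/r/f/d/H, Mid/r/f/d/T, Mid/r/g/d/H, Mid/r/g/d/T} → row (1,5) (2,7)
That's 9 distinct rows out of 32 strategies.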